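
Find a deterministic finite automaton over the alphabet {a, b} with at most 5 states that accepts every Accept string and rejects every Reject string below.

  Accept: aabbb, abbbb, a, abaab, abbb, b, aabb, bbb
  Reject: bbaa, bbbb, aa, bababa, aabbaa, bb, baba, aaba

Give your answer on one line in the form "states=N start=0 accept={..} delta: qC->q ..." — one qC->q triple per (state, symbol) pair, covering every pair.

states=4 start=0 accept={1,2} delta: 0a->1 0b->2 1a->3 1b->1 2a->0 2b->0 3a->0 3b->1

State merging on the prefix tree: take the shortest (then alphabetical) example prefix whose next move is undefined and point that move at state 0, else 1, else 2, ...; a target is out if some Accept/Reject pair would then sit in one state with the same input left (inseparable). If every existing state is out, open a new one.
a: 0a undefined. 0a->0: no, abbbb/bbbb meet in 0 with "bbbb" left. Open state 1: 0a->1.
b: 0b undefined. 0b->0: no, b/bbbb meet in 0. 0b->1: no, abbb/bbbb meet in 1 with "bbb" left. Open state 2: 0b->2.
aa: 1a undefined. 1a->0: no, aabb/bb meet in 2 with "b" left. 1a->1: no, a/aa meet in 1. 1a->2: no, aabbb/bbbb meet in 2 with "bbb" left. Open state 3: 1a->3.
ab: 1b undefined. 1b->0: no, abbb/bb meet in 2 with "b" left. 1b->1: ok.
ba: 2a undefined. 2a->0: ok.
bb: 2b undefined. 2b->0: ok.
aab: 3b undefined. 3b->0: no, aabbb/bbbb meet in 0. 3b->1: ok.
abaa: 3a undefined. 3a->0: ok.
All examples now run through 4 states with every (state, symbol) defined. Accept strings end in {1,2}, Reject strings end in {0,3}; accept={1,2}.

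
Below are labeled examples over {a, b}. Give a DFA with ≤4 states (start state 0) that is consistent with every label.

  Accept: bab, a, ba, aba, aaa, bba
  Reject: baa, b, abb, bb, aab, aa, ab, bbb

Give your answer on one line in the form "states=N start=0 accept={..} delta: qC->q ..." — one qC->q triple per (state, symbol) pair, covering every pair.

State merging on the prefix tree: take the shortest (then alphabetical) example prefix whose next move is undefined and point that move at state 0, else 1, else 2, ...; a target is out if some Accept/Reject pair would then sit in one state with the same input left (inseparable). If every existing state is out, open a new one.
a: 0a undefined. 0a->0: no, a/aa meet in 0. Open state 1: 0a->1.
b: 0b undefined. 0b->0: no, bab/ab meet in 1 with "b" left. 0b->1: no, bab/aab meet in 1 with "ab" left. Open state 2: 0b->2.
aa: 1a undefined. 1a->0: ok.
ab: 1b undefined. 1b->0: ok.
ba: 2a undefined. 2a->0: no, bab/b meet in 2. 2a->1: no, bab/baa meet in 0. 2a->2: no, bab/bb meet in 2 with "b" left. Open state 3: 2a->3.
bb: 2b undefined. 2b->0: ok.
baa: 3a undefined. 3a->0: ok.
bab: 3b undefined. 3b->0: no, bab/baa meet in 0. 3b->1: ok.
All examples now run through 4 states with every (state, symbol) defined. Accept strings end in {1,3}, Reject strings end in {0,2}; accept={1,3}.

states=4 start=0 accept={1,3} delta: 0a->1 0b->2 1a->0 1b->0 2a->3 2b->0 3a->0 3b->1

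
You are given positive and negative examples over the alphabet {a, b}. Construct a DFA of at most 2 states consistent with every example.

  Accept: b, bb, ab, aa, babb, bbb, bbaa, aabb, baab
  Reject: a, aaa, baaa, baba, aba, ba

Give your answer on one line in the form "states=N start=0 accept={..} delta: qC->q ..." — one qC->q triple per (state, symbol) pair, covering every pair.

states=2 start=0 accept={0} delta: 0a->1 0b->0 1a->0 1b->0

Fold the examples into a partial DFA from state 0: repeatedly fix the first undefined (state, symbol) met by the shortest-then-alphabetical prefix, trying targets in increasing order and rejecting any under which an Accept and a Reject string meet in one state with the same remainder; add a state when all current targets are rejected. Accepting states are where Accept strings end.
a: 0a undefined. 0a->0: no, aa/a meet in 0. Open state 1: 0a->1.
b: 0b undefined. 0b->0: ok.
aa: 1a undefined. 1a->0: ok.
ab: 1b undefined. 1b->0: ok.
All examples now run through 2 states with every (state, symbol) defined. Accept strings end in {0}, Reject strings end in {1}; accept={0}.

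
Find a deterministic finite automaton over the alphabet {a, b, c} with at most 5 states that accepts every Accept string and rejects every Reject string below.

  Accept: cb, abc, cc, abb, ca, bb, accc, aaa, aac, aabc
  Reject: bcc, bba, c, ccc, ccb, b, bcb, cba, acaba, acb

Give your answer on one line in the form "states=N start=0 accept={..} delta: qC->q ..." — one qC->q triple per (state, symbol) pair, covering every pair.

Grow the machine one transition at a time. Run the examples from 0; the earliest place one falls off (shortest prefix, ties alphabetical) gets sent to the lowest-numbered state that keeps every Accept/Reject pair distinguishable — a pair clashes when both reach the same state with identical unread suffix — and to a fresh state only if none does.
a: 0a undefined. 0a->0: no, cb/acb meet in 0 with "cb" left. Open state 1: 0a->1.
b: 0b undefined. 0b->0: no, cb/bcb meet in 0 with "cb" left. 0b->1: ok.
c: 0c undefined. 0c->0: no, cb/ccb meet in 1. 0c->1: ok.
aa: 1a undefined. 1a->0: no, aaa/c meet in 1. 1a->1: no, ca/c meet in 1. Open state 2: 1a->2.
ab: 1b undefined. 1b->0: no, abc/bba meet in 1. 1b->1: no, cb/c meet in 1. 1b->2: no, aaa/bba meet in 2 with "a" left. Open state 3: 1b->3.
ac: 1c undefined. 1c->0: ok.
aaa: 2a undefined. 2a->0: ok.
aab: 2b undefined. 2b->0: no, aabc/bcc meet in 1. 2b->1: ok.
aac: 2c undefined. 2c->0: ok.
abb: 3b undefined. 3b->0: ok.
abc: 3c undefined. 3c->0: ok.
bba: 3a undefined. 3a->0: no, abc/bba meet in 0. 3a->1: ok.
All examples now run through 4 states with every (state, symbol) defined. Accept strings end in {0,2,3}, Reject strings end in {1}; accept={0,2,3}.

states=4 start=0 accept={0,2,3} delta: 0a->1 0b->1 0c->1 1a->2 1b->3 1c->0 2a->0 2b->1 2c->0 3a->1 3b->0 3c->0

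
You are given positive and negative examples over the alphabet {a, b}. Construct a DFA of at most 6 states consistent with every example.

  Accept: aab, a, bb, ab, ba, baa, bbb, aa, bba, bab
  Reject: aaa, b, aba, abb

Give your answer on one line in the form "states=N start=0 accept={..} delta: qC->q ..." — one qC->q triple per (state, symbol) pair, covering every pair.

State merging on the prefix tree: take the shortest (then alphabetical) example prefix whose next move is undefined and point that move at state 0, else 1, else 2, ...; a target is out if some Accept/Reject pair would then sit in one state with the same input left (inseparable). If every existing state is out, open a new one.
a: 0a undefined. 0a->0: no, aab/b meet in 0 with "b" left. Open state 1: 0a->1.
b: 0b undefined. 0b->0: no, bb/b meet in 0. 0b->1: no, a/b meet in 1. Open state 2: 0b->2.
aa: 1a undefined. 1a->0: no, aab/b meet in 2. 1a->1: no, a/aaa meet in 1. 1a->2: no, ba/aaa meet in 2 with "a" left. Open state 3: 1a->3.
ab: 1b undefined. 1b->0: no, a/aba meet in 1. 1b->1: no, a/abb meet in 1. 1b->2: no, bb/abb meet in 2 with "b" left. 1b->3: no, aab/abb meet in 3 with "b" left. Open state 4: 1b->4.
ba: 2a undefined. 2a->0: no, bab/b meet in 2. 2a->1: ok.
bb: 2b undefined. 2b->0: no, bbb/b meet in 2. 2b->1: ok.
aaa: 3a undefined. 3a->0: ok.
aab: 3b undefined. 3b->0: no, aab/aaa meet in 0. 3b->1: ok.
aba: 4a undefined. 4a->0: ok.
abb: 4b undefined. 4b->0: ok.
All examples now run through 5 states with every (state, symbol) defined. Accept strings end in {1,3,4}, Reject strings end in {0,2}; accept={1,3,4}.

states=5 start=0 accept={1,3,4} delta: 0a->1 0b->2 1a->3 1b->4 2a->1 2b->1 3a->0 3b->1 4a->0 4b->0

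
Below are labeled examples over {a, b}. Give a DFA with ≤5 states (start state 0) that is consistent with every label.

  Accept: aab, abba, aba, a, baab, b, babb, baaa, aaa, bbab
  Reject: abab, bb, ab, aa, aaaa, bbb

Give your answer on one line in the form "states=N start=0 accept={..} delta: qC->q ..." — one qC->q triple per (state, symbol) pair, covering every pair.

states=4 start=0 accept={1,2} delta: 0a->1 0b->2 1a->0 1b->0 2a->1 2b->3 3a->0 3b->0

Fold the examples into a partial DFA from state 0: repeatedly fix the first undefined (state, symbol) met by the shortest-then-alphabetical prefix, trying targets in increasing order and rejecting any under which an Accept and a Reject string meet in one state with the same remainder; add a state when all current targets are rejected. Accepting states are where Accept strings end.
a: 0a undefined. 0a->0: no, aab/ab meet in 0 with "b" left. Open state 1: 0a->1.
b: 0b undefined. 0b->0: no, b/bb meet in 0. 0b->1: no, baaa/aaaa meet in 1 with "aaa" left. Open state 2: 0b->2.
aa: 1a undefined. 1a->0: ok.
ab: 1b undefined. 1b->0: ok.
ba: 2a undefined. 2a->0: no, abba/abab meet in 0. 2a->1: ok.
bb: 2b undefined. 2b->0: no, aab/bbb meet in 2. 2b->1: no, abba/bb meet in 1. 2b->2: no, aab/bb meet in 2. Open state 3: 2b->3.
bba: 3a undefined. 3a->0: ok.
bbb: 3b undefined. 3b->0: ok.
All examples now run through 4 states with every (state, symbol) defined. Accept strings end in {1,2}, Reject strings end in {0,3}; accept={1,2}.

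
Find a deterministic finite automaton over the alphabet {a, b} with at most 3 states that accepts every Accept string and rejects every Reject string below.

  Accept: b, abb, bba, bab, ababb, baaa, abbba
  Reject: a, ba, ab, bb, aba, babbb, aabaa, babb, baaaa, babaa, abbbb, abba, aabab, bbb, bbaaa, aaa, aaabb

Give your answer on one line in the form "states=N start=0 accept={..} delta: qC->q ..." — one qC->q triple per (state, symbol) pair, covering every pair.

Grow the machine one transition at a time. Run the examples from 0; the earliest place one falls off (shortest prefix, ties alphabetical) gets sent to the lowest-numbered state that keeps every Accept/Reject pair distinguishable — a pair clashes when both reach the same state with identical unread suffix — and to a fresh state only if none does.
a: 0a undefined. 0a->0: no, b/ab meet in 0 with "b" left. Open state 1: 0a->1.
b: 0b undefined. 0b->0: no, b/bb meet in 0. 0b->1: no, b/a meet in 1. Open state 2: 0b->2.
aa: 1a undefined. 1a->0: no, abb/aaabb meet in 1 with "bb" left. 1a->1: no, abb/aaabb meet in 1 with "bb" left. 1a->2: ok.
ab: 1b undefined. 1b->0: ok.
ba: 2a undefined. 2a->0: ok.
bb: 2b undefined. 2b->0: no, b/babbb meet in 2. 2b->1: ok.
All examples now run through 3 states with every (state, symbol) defined. Accept strings end in {2}, Reject strings end in {0,1}; accept={2}.

states=3 start=0 accept={2} delta: 0a->1 0b->2 1a->2 1b->0 2a->0 2b->1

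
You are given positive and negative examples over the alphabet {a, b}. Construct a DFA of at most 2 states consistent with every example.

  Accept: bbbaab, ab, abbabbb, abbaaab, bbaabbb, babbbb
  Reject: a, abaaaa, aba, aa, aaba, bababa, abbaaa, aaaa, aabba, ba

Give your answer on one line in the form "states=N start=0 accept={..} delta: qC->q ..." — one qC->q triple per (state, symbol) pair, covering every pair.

State merging on the prefix tree: take the shortest (then alphabetical) example prefix whose next move is undefined and point that move at state 0, else 1, else 2, ...; a target is out if some Accept/Reject pair would then sit in one state with the same input left (inseparable). If every existing state is out, open a new one.
a: 0a undefined. 0a->0: ok.
b: 0b undefined. 0b->0: no, bbbaab/a meet in 0. Open state 1: 0b->1.
ba: 1a undefined. 1a->0: ok.
bb: 1b undefined. 1b->0: no, babbbb/a meet in 0. 1b->1: ok.
All examples now run through 2 states with every (state, symbol) defined. Accept strings end in {1}, Reject strings end in {0}; accept={1}.

states=2 start=0 accept={1} delta: 0a->0 0b->1 1a->0 1b->1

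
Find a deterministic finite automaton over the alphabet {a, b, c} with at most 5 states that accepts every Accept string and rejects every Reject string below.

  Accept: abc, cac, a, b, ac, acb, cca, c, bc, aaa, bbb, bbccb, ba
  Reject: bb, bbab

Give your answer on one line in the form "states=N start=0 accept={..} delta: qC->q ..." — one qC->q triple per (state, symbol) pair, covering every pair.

Grow the machine one transition at a time. Run the examples from 0; the earliest place one falls off (shortest prefix, ties alphabetical) gets sent to the lowest-numbered state that keeps every Accept/Reject pair distinguishable — a pair clashes when both reach the same state with identical unread suffix — and to a fresh state only if none does.
a: 0a undefined. 0a->0: ok.
b: 0b undefined. 0b->0: no, a/bb meet in 0. Open state 1: 0b->1.
c: 0c undefined. 0c->0: ok.
ba: 1a undefined. 1a->0: ok.
bb: 1b undefined. 1b->0: no, cac/bb meet in 0. 1b->1: no, b/bb meet in 1. Open state 2: 1b->2.
bc: 1c undefined. 1c->0: ok.
bba: 2a undefined. 2a->0: no, b/bbab meet in 1. 2a->1: ok.
bbb: 2b undefined. 2b->0: ok.
bbc: 2c undefined. 2c->0: ok.
All examples now run through 3 states with every (state, symbol) defined. Accept strings end in {0,1}, Reject strings end in {2}; accept={0,1}.

states=3 start=0 accept={0,1} delta: 0a->0 0b->1 0c->0 1a->0 1b->2 1c->0 2a->1 2b->0 2c->0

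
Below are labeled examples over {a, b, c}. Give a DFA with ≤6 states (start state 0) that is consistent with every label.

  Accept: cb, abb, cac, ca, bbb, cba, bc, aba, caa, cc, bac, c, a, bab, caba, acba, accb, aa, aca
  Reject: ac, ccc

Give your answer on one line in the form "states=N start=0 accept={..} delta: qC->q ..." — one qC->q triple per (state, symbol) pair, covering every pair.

State merging on the prefix tree: take the shortest (then alphabetical) example prefix whose next move is undefined and point that move at state 0, else 1, else 2, ...; a target is out if some Accept/Reject pair would then sit in one state with the same input left (inseparable). If every existing state is out, open a new one.
a: 0a undefined. 0a->0: no, c/ac meet in 0 with "c" left. Open state 1: 0a->1.
b: 0b undefined. 0b->0: no, bac/ac meet in 1 with "c" left. 0b->1: no, bc/ac meet in 1 with "c" left. Open state 2: 0b->2.
c: 0c undefined. 0c->0: no, cac/ac meet in 1 with "c" left. 0c->1: no, cc/ac meet in 1 with "c" left. 0c->2: ok.
aa: 1a undefined. 1a->0: ok.
ab: 1b undefined. 1b->0: ok.
ac: 1c undefined. 1c->0: no, aa/ac meet in 0. 1c->1: no, aba/ac meet in 1. 1c->2: no, abb/ac meet in 2. Open state 3: 1c->3.
ba: 2a undefined. 2a->0: ok.
bb: 2b undefined. 2b->0: ok.
bc: 2c undefined. 2c->0: no, abb/ccc meet in 2. 2c->1: ok.
aca: 3a undefined. 3a->0: ok.
acb: 3b undefined. 3b->0: ok.
acc: 3c undefined. 3c->0: ok.
All examples now run through 4 states with every (state, symbol) defined. Accept strings end in {0,1,2}, Reject strings end in {3}; accept={0,1,2}.

states=4 start=0 accept={0,1,2} delta: 0a->1 0b->2 0c->2 1a->0 1b->0 1c->3 2a->0 2b->0 2c->1 3a->0 3b->0 3c->0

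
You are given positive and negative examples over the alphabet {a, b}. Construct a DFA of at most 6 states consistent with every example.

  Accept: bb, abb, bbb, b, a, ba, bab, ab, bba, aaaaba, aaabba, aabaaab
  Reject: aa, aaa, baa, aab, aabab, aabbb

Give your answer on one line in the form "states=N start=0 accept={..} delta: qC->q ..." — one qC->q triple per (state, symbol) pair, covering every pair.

State merging on the prefix tree: take the shortest (then alphabetical) example prefix whose next move is undefined and point that move at state 0, else 1, else 2, ...; a target is out if some Accept/Reject pair would then sit in one state with the same input left (inseparable). If every existing state is out, open a new one.
a: 0a undefined. 0a->0: no, bbb/aabbb meet in 0 with "bbb" left. Open state 1: 0a->1.
b: 0b undefined. 0b->0: ok.
aa: 1a undefined. 1a->0: no, bb/aa meet in 0. 1a->1: no, a/aa meet in 1. Open state 2: 1a->2.
ab: 1b undefined. 1b->0: ok.
aaa: 2a undefined. 2a->0: no, bb/aaa meet in 0. 2a->1: no, a/aaa meet in 1. 2a->2: ok.
aab: 2b undefined. 2b->0: no, bb/aab meet in 0. 2b->1: no, bb/aabbb meet in 0. 2b->2: no, aaaaba/aa meet in 2. Open state 3: 2b->3.
aaba: 3a undefined. 3a->0: no, bb/aabab meet in 0. 3a->1: no, bb/aabab meet in 0. 3a->2: no, aaaaba/aa meet in 2. 3a->3: no, aaaaba/aab meet in 3. Open state 4: 3a->4.
aabb: 3b undefined. 3b->0: no, bb/aabbb meet in 0. 3b->1: no, bb/aabbb meet in 0. 3b->2: no, aaabba/aa meet in 2. 3b->3: ok.
aabaa: 4a undefined. 4a->0: ok.
aabab: 4b undefined. 4b->0: no, bb/aabab meet in 0. 4b->1: no, a/aabab meet in 1. 4b->2: ok.
All examples now run through 5 states with every (state, symbol) defined. Accept strings end in {0,1,4}, Reject strings end in {2,3}; accept={0,1,4}.

states=5 start=0 accept={0,1,4} delta: 0a->1 0b->0 1a->2 1b->0 2a->2 2b->3 3a->4 3b->3 4a->0 4b->2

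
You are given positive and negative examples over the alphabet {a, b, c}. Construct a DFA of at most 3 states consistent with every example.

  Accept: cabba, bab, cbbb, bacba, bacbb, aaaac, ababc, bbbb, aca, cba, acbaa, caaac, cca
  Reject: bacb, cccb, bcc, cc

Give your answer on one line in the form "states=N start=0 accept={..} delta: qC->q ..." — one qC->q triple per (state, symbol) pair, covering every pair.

Grow the machine one transition at a time. Run the examples from 0; the earliest place one falls off (shortest prefix, ties alphabetical) gets sent to the lowest-numbered state that keeps every Accept/Reject pair distinguishable — a pair clashes when both reach the same state with identical unread suffix — and to a fresh state only if none does.
a: 0a undefined. 0a->0: ok.
b: 0b undefined. 0b->0: ok.
c: 0c undefined. 0c->0: no, cabba/bacb meet in 0. Open state 1: 0c->1.
ca: 1a undefined. 1a->0: ok.
cb: 1b undefined. 1b->0: no, cabba/bacb meet in 0. 1b->1: no, cbbb/bacb meet in 1. Open state 2: 1b->2.
cc: 1c undefined. 1c->0: no, cabba/bcc meet in 0. 1c->1: no, aaaac/bcc meet in 1. 1c->2: ok.
cba: 2a undefined. 2a->0: ok.
cbb: 2b undefined. 2b->0: ok.
ccc: 2c undefined. 2c->0: no, cabba/cccb meet in 0. 2c->1: ok.
All examples now run through 3 states with every (state, symbol) defined. Accept strings end in {0,1}, Reject strings end in {2}; accept={0,1}.

states=3 start=0 accept={0,1} delta: 0a->0 0b->0 0c->1 1a->0 1b->2 1c->2 2a->0 2b->0 2c->1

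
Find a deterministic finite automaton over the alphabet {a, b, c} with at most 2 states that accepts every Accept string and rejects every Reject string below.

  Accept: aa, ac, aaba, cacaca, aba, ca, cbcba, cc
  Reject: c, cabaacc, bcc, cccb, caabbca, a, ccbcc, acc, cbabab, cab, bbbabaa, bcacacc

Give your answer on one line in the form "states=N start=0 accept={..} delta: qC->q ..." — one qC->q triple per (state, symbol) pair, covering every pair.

Fold the examples into a partial DFA from state 0: repeatedly fix the first undefined (state, symbol) met by the shortest-then-alphabetical prefix, trying targets in increasing order and rejecting any under which an Accept and a Reject string meet in one state with the same remainder; add a state when all current targets are rejected. Accepting states are where Accept strings end.
a: 0a undefined. 0a->0: no, aa/a meet in 0. Open state 1: 0a->1.
b: 0b undefined. 0b->0: no, cc/bcc meet in 0 with "cc" left. 0b->1: ok.
c: 0c undefined. 0c->0: no, ca/cccb meet in 1. 0c->1: ok.
aa: 1a undefined. 1a->0: ok.
ab: 1b undefined. 1b->0: no, aa/cbabab meet in 0. 1b->1: ok.
ac: 1c undefined. 1c->0: ok.
All examples now run through 2 states with every (state, symbol) defined. Accept strings end in {0}, Reject strings end in {1}; accept={0}.

states=2 start=0 accept={0} delta: 0a->1 0b->1 0c->1 1a->0 1b->1 1c->0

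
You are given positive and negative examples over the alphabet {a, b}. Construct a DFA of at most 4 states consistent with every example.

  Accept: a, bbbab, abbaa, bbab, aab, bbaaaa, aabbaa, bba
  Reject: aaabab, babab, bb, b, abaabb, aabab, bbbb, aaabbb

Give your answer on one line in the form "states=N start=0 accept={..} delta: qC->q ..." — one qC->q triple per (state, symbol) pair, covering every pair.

Fold the examples into a partial DFA from state 0: repeatedly fix the first undefined (state, symbol) met by the shortest-then-alphabetical prefix, trying targets in increasing order and rejecting any under which an Accept and a Reject string meet in one state with the same remainder; add a state when all current targets are rejected. Accepting states are where Accept strings end.
a: 0a undefined. 0a->0: no, aab/b meet in 0 with "b" left. Open state 1: 0a->1.
b: 0b undefined. 0b->0: ok.
aa: 1a undefined. 1a->0: no, bbbab/aabab meet in 1 with "b" left. 1a->1: ok.
ab: 1b undefined. 1b->0: no, bbbab/aaabab meet in 0. 1b->1: no, a/aaabab meet in 1. Open state 2: 1b->2.
aba: 2a undefined. 2a->0: ok.
abb: 2b undefined. 2b->0: ok.
All examples now run through 3 states with every (state, symbol) defined. Accept strings end in {1,2}, Reject strings end in {0}; accept={1,2}.

states=3 start=0 accept={1,2} delta: 0a->1 0b->0 1a->1 1b->2 2a->0 2b->0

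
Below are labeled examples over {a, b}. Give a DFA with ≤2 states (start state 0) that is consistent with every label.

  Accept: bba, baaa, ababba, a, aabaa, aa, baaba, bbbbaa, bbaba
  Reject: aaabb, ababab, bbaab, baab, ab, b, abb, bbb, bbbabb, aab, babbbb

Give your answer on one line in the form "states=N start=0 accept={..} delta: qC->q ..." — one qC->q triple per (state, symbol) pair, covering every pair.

states=2 start=0 accept={0} delta: 0a->0 0b->1 1a->0 1b->1

Grow the machine one transition at a time. Run the examples from 0; the earliest place one falls off (shortest prefix, ties alphabetical) gets sent to the lowest-numbered state that keeps every Accept/Reject pair distinguishable — a pair clashes when both reach the same state with identical unread suffix — and to a fresh state only if none does.
a: 0a undefined. 0a->0: ok.
b: 0b undefined. 0b->0: no, bba/aaabb meet in 0. Open state 1: 0b->1.
ba: 1a undefined. 1a->0: ok.
bb: 1b undefined. 1b->0: no, bba/aaabb meet in 0. 1b->1: ok.
All examples now run through 2 states with every (state, symbol) defined. Accept strings end in {0}, Reject strings end in {1}; accept={0}.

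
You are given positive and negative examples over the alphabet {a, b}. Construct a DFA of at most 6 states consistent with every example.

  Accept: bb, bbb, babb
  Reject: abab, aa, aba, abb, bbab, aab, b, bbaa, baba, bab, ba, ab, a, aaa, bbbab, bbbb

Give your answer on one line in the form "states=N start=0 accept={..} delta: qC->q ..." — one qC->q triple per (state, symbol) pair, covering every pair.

Fold the examples into a partial DFA from state 0: repeatedly fix the first undefined (state, symbol) met by the shortest-then-alphabetical prefix, trying targets in increasing order and rejecting any under which an Accept and a Reject string meet in one state with the same remainder; add a state when all current targets are rejected. Accepting states are where Accept strings end.
a: 0a undefined. 0a->0: no, bb/abb meet in 0 with "bb" left. Open state 1: 0a->1.
b: 0b undefined. 0b->0: no, bb/b meet in 0. 0b->1: no, bb/ab meet in 1 with "b" left. Open state 2: 0b->2.
aa: 1a undefined. 1a->0: ok.
ab: 1b undefined. 1b->0: ok.
ba: 2a undefined. 2a->0: ok.
bb: 2b undefined. 2b->0: no, bb/abab meet in 0. 2b->1: no, bb/aba meet in 1. 2b->2: no, bb/abb meet in 2. Open state 3: 2b->3.
bba: 3a undefined. 3a->0: ok.
bbb: 3b undefined. 3b->0: no, bbb/abab meet in 0. 3b->1: no, bbb/aba meet in 1. 3b->2: no, bb/bbbb meet in 3. 3b->3: no, bb/bbbb meet in 3. Open state 4: 3b->4.
bbba: 4a undefined. 4a->0: ok.
bbbb: 4b undefined. 4b->0: ok.
All examples now run through 5 states with every (state, symbol) defined. Accept strings end in {3,4}, Reject strings end in {0,1,2}; accept={3,4}.

states=5 start=0 accept={3,4} delta: 0a->1 0b->2 1a->0 1b->0 2a->0 2b->3 3a->0 3b->4 4a->0 4b->0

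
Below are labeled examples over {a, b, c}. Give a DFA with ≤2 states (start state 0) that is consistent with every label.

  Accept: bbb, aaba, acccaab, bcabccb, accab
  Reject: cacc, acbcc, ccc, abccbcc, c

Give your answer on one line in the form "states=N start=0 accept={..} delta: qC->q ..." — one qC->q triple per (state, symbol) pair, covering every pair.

states=2 start=0 accept={0} delta: 0a->0 0b->0 0c->1 1a->0 1b->0 1c->1

Grow the machine one transition at a time. Run the examples from 0; the earliest place one falls off (shortest prefix, ties alphabetical) gets sent to the lowest-numbered state that keeps every Accept/Reject pair distinguishable — a pair clashes when both reach the same state with identical unread suffix — and to a fresh state only if none does.
a: 0a undefined. 0a->0: ok.
b: 0b undefined. 0b->0: ok.
c: 0c undefined. 0c->0: no, bbb/cacc meet in 0. Open state 1: 0c->1.
ca: 1a undefined. 1a->0: ok.
cc: 1c undefined. 1c->0: no, bbb/cacc meet in 0. 1c->1: ok.
acb: 1b undefined. 1b->0: ok.
All examples now run through 2 states with every (state, symbol) defined. Accept strings end in {0}, Reject strings end in {1}; accept={0}.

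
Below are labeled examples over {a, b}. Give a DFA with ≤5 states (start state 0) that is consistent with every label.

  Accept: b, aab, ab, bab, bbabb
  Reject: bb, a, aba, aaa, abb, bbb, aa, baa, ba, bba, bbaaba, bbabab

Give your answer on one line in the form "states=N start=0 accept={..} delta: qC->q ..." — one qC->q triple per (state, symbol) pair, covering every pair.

State merging on the prefix tree: take the shortest (then alphabetical) example prefix whose next move is undefined and point that move at state 0, else 1, else 2, ...; a target is out if some Accept/Reject pair would then sit in one state with the same input left (inseparable). If every existing state is out, open a new one.
a: 0a undefined. 0a->0: ok.
b: 0b undefined. 0b->0: no, b/bb meet in 0. Open state 1: 0b->1.
ba: 1a undefined. 1a->0: ok.
bb: 1b undefined. 1b->0: no, b/bbb meet in 1. 1b->1: no, b/bb meet in 1. Open state 2: 1b->2.
bba: 2a undefined. 2a->0: no, b/bbabab meet in 1. 2a->1: no, b/bba meet in 1. 2a->2: ok.
bbb: 2b undefined. 2b->0: no, b/bbabab meet in 1. 2b->1: no, b/bbb meet in 1. 2b->2: no, bbabb/bb meet in 2. Open state 3: 2b->3.
bbaba: 3a undefined. 3a->0: no, b/bbabab meet in 1. 3a->1: no, b/bbaaba meet in 1. 3a->2: ok.
bbabb: 3b undefined. 3b->0: no, bbabb/a meet in 0. 3b->1: ok.
All examples now run through 4 states with every (state, symbol) defined. Accept strings end in {1}, Reject strings end in {0,2,3}; accept={1}.

states=4 start=0 accept={1} delta: 0a->0 0b->1 1a->0 1b->2 2a->2 2b->3 3a->2 3b->1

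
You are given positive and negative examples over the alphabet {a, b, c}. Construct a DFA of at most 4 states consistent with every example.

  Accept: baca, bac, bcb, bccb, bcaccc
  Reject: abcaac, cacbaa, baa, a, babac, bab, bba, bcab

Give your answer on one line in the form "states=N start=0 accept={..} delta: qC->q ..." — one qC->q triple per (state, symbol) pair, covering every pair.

states=4 start=0 accept={2,3} delta: 0a->0 0b->1 0c->0 1a->1 1b->0 1c->2 2a->3 2b->2 2c->2 3a->0 3b->0 3c->1

State merging on the prefix tree: take the shortest (then alphabetical) example prefix whose next move is undefined and point that move at state 0, else 1, else 2, ...; a target is out if some Accept/Reject pair would then sit in one state with the same input left (inseparable). If every existing state is out, open a new one.
a: 0a undefined. 0a->0: ok.
b: 0b undefined. 0b->0: no, bac/babac meet in 0 with "c" left. Open state 1: 0b->1.
c: 0c undefined. 0c->0: ok.
ba: 1a undefined. 1a->0: no, baca/cacbaa meet in 0. 1a->1: ok.
bb: 1b undefined. 1b->0: ok.
bc: 1c undefined. 1c->0: no, baca/abcaac meet in 0. 1c->1: no, baca/abcaac meet in 1. Open state 2: 1c->2.
bca: 2a undefined. 2a->0: no, baca/abcaac meet in 0. 2a->1: no, baca/cacbaa meet in 1. 2a->2: no, bcb/bcab meet in 2 with "b" left. Open state 3: 2a->3.
bcb: 2b undefined. 2b->0: no, bcb/a meet in 0. 2b->1: no, bcb/cacbaa meet in 1. 2b->2: ok.
bcc: 2c undefined. 2c->0: no, bccb/cacbaa meet in 1. 2c->1: no, bccb/a meet in 0. 2c->2: ok.
bcab: 3b undefined. 3b->0: ok.
bcac: 3c undefined. 3c->0: no, bcaccc/a meet in 0. 3c->1: ok.
abcaa: 3a undefined. 3a->0: ok.
All examples now run through 4 states with every (state, symbol) defined. Accept strings end in {2,3}, Reject strings end in {0,1}; accept={2,3}.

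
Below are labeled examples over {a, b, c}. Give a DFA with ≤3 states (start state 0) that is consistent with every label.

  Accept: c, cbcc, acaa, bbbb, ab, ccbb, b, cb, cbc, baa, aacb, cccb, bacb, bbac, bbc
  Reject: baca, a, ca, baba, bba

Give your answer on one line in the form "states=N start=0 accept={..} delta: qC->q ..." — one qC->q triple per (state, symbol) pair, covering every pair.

Grow the machine one transition at a time. Run the examples from 0; the earliest place one falls off (shortest prefix, ties alphabetical) gets sent to the lowest-numbered state that keeps every Accept/Reject pair distinguishable — a pair clashes when both reach the same state with identical unread suffix — and to a fresh state only if none does.
a: 0a undefined. 0a->0: ok.
b: 0b undefined. 0b->0: no, bbbb/a meet in 0. Open state 1: 0b->1.
c: 0c undefined. 0c->0: no, c/a meet in 0. 0c->1: ok.
ba: 1a undefined. 1a->0: no, acaa/baca meet in 0. 1a->1: no, c/ca meet in 1. Open state 2: 1a->2.
bb: 1b undefined. 1b->0: no, bbbb/a meet in 0. 1b->1: ok.
cc: 1c undefined. 1c->0: no, cbc/a meet in 0. 1c->1: ok.
baa: 2a undefined. 2a->0: no, acaa/a meet in 0. 2a->1: ok.
bab: 2b undefined. 2b->0: ok.
bac: 2c undefined. 2c->0: no, bbac/baca meet in 0. 2c->1: ok.
All examples now run through 3 states with every (state, symbol) defined. Accept strings end in {1}, Reject strings end in {0,2}; accept={1}.

states=3 start=0 accept={1} delta: 0a->0 0b->1 0c->1 1a->2 1b->1 1c->1 2a->1 2b->0 2c->1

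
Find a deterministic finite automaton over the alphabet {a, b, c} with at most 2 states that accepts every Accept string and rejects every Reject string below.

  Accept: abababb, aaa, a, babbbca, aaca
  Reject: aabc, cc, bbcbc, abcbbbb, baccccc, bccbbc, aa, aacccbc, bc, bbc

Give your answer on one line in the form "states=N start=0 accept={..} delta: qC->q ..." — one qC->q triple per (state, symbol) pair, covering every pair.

states=2 start=0 accept={1} delta: 0a->1 0b->0 0c->0 1a->0 1b->1 1c->0

State merging on the prefix tree: take the shortest (then alphabetical) example prefix whose next move is undefined and point that move at state 0, else 1, else 2, ...; a target is out if some Accept/Reject pair would then sit in one state with the same input left (inseparable). If every existing state is out, open a new one.
a: 0a undefined. 0a->0: no, aaa/aa meet in 0. Open state 1: 0a->1.
b: 0b undefined. 0b->0: ok.
c: 0c undefined. 0c->0: ok.
aa: 1a undefined. 1a->0: ok.
ab: 1b undefined. 1b->0: no, abababb/aabc meet in 0. 1b->1: ok.
abc: 1c undefined. 1c->0: ok.
All examples now run through 2 states with every (state, symbol) defined. Accept strings end in {1}, Reject strings end in {0}; accept={1}.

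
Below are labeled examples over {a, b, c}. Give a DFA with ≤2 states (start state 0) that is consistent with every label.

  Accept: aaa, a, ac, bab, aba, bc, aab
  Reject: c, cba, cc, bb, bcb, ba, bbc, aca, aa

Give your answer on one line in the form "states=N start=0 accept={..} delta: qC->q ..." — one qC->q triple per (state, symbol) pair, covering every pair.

State merging on the prefix tree: take the shortest (then alphabetical) example prefix whose next move is undefined and point that move at state 0, else 1, else 2, ...; a target is out if some Accept/Reject pair would then sit in one state with the same input left (inseparable). If every existing state is out, open a new one.
a: 0a undefined. 0a->0: no, aaa/aa meet in 0. Open state 1: 0a->1.
b: 0b undefined. 0b->0: no, a/ba meet in 1. 0b->1: ok.
c: 0c undefined. 0c->0: ok.
aa: 1a undefined. 1a->0: ok.
ab: 1b undefined. 1b->0: ok.
ac: 1c undefined. 1c->0: no, aaa/bcb meet in 1. 1c->1: ok.
All examples now run through 2 states with every (state, symbol) defined. Accept strings end in {1}, Reject strings end in {0}; accept={1}.

states=2 start=0 accept={1} delta: 0a->1 0b->1 0c->0 1a->0 1b->0 1c->1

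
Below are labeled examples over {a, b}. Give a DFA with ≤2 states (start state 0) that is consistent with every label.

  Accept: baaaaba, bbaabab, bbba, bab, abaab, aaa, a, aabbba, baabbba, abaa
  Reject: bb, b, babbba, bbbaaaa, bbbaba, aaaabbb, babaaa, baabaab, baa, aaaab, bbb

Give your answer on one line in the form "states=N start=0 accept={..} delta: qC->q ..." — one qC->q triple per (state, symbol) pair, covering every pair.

states=2 start=0 accept={1} delta: 0a->1 0b->0 1a->0 1b->1

State merging on the prefix tree: take the shortest (then alphabetical) example prefix whose next move is undefined and point that move at state 0, else 1, else 2, ...; a target is out if some Accept/Reject pair would then sit in one state with the same input left (inseparable). If every existing state is out, open a new one.
a: 0a undefined. 0a->0: no, abaa/baa meet in 0 with "baa" left. Open state 1: 0a->1.
b: 0b undefined. 0b->0: ok.
aa: 1a undefined. 1a->0: ok.
ab: 1b undefined. 1b->0: no, baaaaba/babbba meet in 1. 1b->1: ok.
All examples now run through 2 states with every (state, symbol) defined. Accept strings end in {1}, Reject strings end in {0}; accept={1}.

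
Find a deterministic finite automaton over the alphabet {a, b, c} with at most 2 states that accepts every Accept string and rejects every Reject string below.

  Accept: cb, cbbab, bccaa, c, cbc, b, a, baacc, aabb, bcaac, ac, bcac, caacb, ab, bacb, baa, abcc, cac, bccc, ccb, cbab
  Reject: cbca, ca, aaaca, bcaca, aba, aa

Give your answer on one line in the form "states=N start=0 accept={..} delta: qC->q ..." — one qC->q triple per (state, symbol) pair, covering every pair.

states=2 start=0 accept={1} delta: 0a->1 0b->1 0c->1 1a->0 1b->1 1c->1

State merging on the prefix tree: take the shortest (then alphabetical) example prefix whose next move is undefined and point that move at state 0, else 1, else 2, ...; a target is out if some Accept/Reject pair would then sit in one state with the same input left (inseparable). If every existing state is out, open a new one.
a: 0a undefined. 0a->0: no, a/aa meet in 0. Open state 1: 0a->1.
b: 0b undefined. 0b->0: no, baa/aa meet in 1 with "a" left. 0b->1: ok.
c: 0c undefined. 0c->0: no, cb/ca meet in 1. 0c->1: ok.
aa: 1a undefined. 1a->0: ok.
ab: 1b undefined. 1b->0: no, cb/cbca meet in 0. 1b->1: ok.
ac: 1c undefined. 1c->0: no, cb/cbca meet in 1. 1c->1: ok.
All examples now run through 2 states with every (state, symbol) defined. Accept strings end in {1}, Reject strings end in {0}; accept={1}.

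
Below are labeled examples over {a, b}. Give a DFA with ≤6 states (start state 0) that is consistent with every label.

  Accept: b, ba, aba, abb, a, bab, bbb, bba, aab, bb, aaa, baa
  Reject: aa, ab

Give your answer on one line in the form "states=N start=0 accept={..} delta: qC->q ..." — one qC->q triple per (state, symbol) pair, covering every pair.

states=3 start=0 accept={1,2} delta: 0a->1 0b->2 1a->0 1b->0 2a->2 2b->2

State merging on the prefix tree: take the shortest (then alphabetical) example prefix whose next move is undefined and point that move at state 0, else 1, else 2, ...; a target is out if some Accept/Reject pair would then sit in one state with the same input left (inseparable). If every existing state is out, open a new one.
a: 0a undefined. 0a->0: no, b/ab meet in 0 with "b" left. Open state 1: 0a->1.
b: 0b undefined. 0b->0: no, bab/ab meet in 1 with "b" left. 0b->1: no, ba/aa meet in 1 with "a" left. Open state 2: 0b->2.
aa: 1a undefined. 1a->0: ok.
ab: 1b undefined. 1b->0: ok.
ba: 2a undefined. 2a->0: no, ba/aa meet in 0. 2a->1: no, bab/aa meet in 0. 2a->2: ok.
bb: 2b undefined. 2b->0: no, bab/aa meet in 0. 2b->1: no, bbb/aa meet in 0. 2b->2: ok.
All examples now run through 3 states with every (state, symbol) defined. Accept strings end in {1,2}, Reject strings end in {0}; accept={1,2}.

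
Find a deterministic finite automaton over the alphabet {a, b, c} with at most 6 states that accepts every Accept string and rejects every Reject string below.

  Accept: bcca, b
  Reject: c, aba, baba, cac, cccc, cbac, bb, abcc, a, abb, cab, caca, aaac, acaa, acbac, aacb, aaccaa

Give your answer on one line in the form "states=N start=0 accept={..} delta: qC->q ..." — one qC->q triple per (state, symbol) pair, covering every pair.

Fold the examples into a partial DFA from state 0: repeatedly fix the first undefined (state, symbol) met by the shortest-then-alphabetical prefix, trying targets in increasing order and rejecting any under which an Accept and a Reject string meet in one state with the same remainder; add a state when all current targets are rejected. Accepting states are where Accept strings end.
a: 0a undefined. 0a->0: ok.
b: 0b undefined. 0b->0: no, b/aba meet in 0. Open state 1: 0b->1.
c: 0c undefined. 0c->0: no, b/cab meet in 1. 0c->1: no, b/c meet in 1. Open state 2: 0c->2.
ba: 1a undefined. 1a->0: ok.
bb: 1b undefined. 1b->0: ok.
bc: 1c undefined. 1c->0: ok.
ca: 2a undefined. 2a->0: no, bcca/aba meet in 0. 2a->1: ok.
cb: 2b undefined. 2b->0: ok.
cc: 2c undefined. 2c->0: ok.
All examples now run through 3 states with every (state, symbol) defined. Accept strings end in {1}, Reject strings end in {0,2}; accept={1}.

states=3 start=0 accept={1} delta: 0a->0 0b->1 0c->2 1a->0 1b->0 1c->0 2a->1 2b->0 2c->0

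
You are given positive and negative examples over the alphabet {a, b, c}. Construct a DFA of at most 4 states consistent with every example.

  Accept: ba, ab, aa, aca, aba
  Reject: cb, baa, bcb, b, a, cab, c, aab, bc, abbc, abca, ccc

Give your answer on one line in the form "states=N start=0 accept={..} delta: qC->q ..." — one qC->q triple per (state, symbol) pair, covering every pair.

Fold the examples into a partial DFA from state 0: repeatedly fix the first undefined (state, symbol) met by the shortest-then-alphabetical prefix, trying targets in increasing order and rejecting any under which an Accept and a Reject string meet in one state with the same remainder; add a state when all current targets are rejected. Accepting states are where Accept strings end.
a: 0a undefined. 0a->0: no, ab/b meet in 0 with "b" left. Open state 1: 0a->1.
b: 0b undefined. 0b->0: no, ba/a meet in 1. 0b->1: ok.
c: 0c undefined. 0c->0: no, ab/cab meet in 1 with "b" left. 0c->1: no, ab/cb meet in 1 with "b" left. Open state 2: 0c->2.
aa: 1a undefined. 1a->0: ok.
ab: 1b undefined. 1b->0: no, aba/baa meet in 1. 1b->1: no, ab/baa meet in 1. 1b->2: no, ab/c meet in 2. Open state 3: 1b->3.
ac: 1c undefined. 1c->0: no, ba/bc meet in 0. 1c->1: no, ab/bcb meet in 3. 1c->2: ok.
ca: 2a undefined. 2a->0: ok.
cb: 2b undefined. 2b->0: no, ba/cb meet in 0. 2b->1: ok.
cc: 2c undefined. 2c->0: ok.
aba: 3a undefined. 3a->0: ok.
abb: 3b undefined. 3b->0: ok.
abc: 3c undefined. 3c->0: ok.
All examples now run through 4 states with every (state, symbol) defined. Accept strings end in {0,3}, Reject strings end in {1,2}; accept={0,3}.

states=4 start=0 accept={0,3} delta: 0a->1 0b->1 0c->2 1a->0 1b->3 1c->2 2a->0 2b->1 2c->0 3a->0 3b->0 3c->0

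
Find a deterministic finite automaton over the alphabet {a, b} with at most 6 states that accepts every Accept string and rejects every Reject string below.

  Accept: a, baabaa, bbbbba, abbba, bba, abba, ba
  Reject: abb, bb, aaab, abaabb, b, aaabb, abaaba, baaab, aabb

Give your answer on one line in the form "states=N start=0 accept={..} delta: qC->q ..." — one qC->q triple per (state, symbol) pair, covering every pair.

states=4 start=0 accept={0,2} delta: 0a->0 0b->1 1a->2 1b->1 2a->2 2b->3 3a->1 3b->1

State merging on the prefix tree: take the shortest (then alphabetical) example prefix whose next move is undefined and point that move at state 0, else 1, else 2, ...; a target is out if some Accept/Reject pair would then sit in one state with the same input left (inseparable). If every existing state is out, open a new one.
a: 0a undefined. 0a->0: ok.
b: 0b undefined. 0b->0: no, a/abb meet in 0. Open state 1: 0b->1.
ba: 1a undefined. 1a->0: no, a/abaaba meet in 0. 1a->1: no, bba/abaaba meet in 1 with "ba" left. Open state 2: 1a->2.
bb: 1b undefined. 1b->0: no, a/abb meet in 0. 1b->1: ok.
baa: 2a undefined. 2a->0: no, bbbbba/abaaba meet in 2. 2a->1: no, baabaa/abb meet in 1. 2a->2: ok.
baab: 2b undefined. 2b->0: no, a/abaaba meet in 0. 2b->1: no, baabaa/abaaba meet in 2. 2b->2: no, baabaa/abaabb meet in 2. Open state 3: 2b->3.
baaba: 3a undefined. 3a->0: no, a/abaaba meet in 0. 3a->1: ok.
abaabb: 3b undefined. 3b->0: no, a/abaabb meet in 0. 3b->1: ok.
All examples now run through 4 states with every (state, symbol) defined. Accept strings end in {0,2}, Reject strings end in {1,3}; accept={0,2}.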